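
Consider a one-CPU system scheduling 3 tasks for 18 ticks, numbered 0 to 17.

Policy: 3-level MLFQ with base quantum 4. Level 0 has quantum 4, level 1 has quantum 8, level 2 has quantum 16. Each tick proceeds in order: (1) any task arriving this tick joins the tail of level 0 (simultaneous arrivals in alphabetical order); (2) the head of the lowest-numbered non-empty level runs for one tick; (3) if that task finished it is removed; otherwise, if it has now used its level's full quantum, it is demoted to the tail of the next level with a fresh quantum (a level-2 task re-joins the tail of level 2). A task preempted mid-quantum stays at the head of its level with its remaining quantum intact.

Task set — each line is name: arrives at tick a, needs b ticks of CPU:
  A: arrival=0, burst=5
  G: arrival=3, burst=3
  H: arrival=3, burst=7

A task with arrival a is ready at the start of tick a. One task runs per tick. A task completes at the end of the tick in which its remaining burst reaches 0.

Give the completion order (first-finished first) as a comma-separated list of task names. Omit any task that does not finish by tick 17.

t=0: L0/L1/L2 = A/-/- → run A
t=1: L0/L1/L2 = A/-/- → run A
t=2: L0/L1/L2 = A/-/- → run A
t=3: L0/L1/L2 = AGH/-/- → run A
t=4: L0/L1/L2 = GH/A/- → run G
t=5: L0/L1/L2 = GH/A/- → run G
t=6: L0/L1/L2 = GH/A/- → run G
t=7: L0/L1/L2 = H/A/- → run H
t=8: L0/L1/L2 = H/A/- → run H
t=9: L0/L1/L2 = H/A/- → run H
t=10: L0/L1/L2 = H/A/- → run H
t=11: L0/L1/L2 = -/AH/- → run A
t=12: L0/L1/L2 = -/H/- → run H
t=13: L0/L1/L2 = -/H/- → run H
t=14: L0/L1/L2 = -/H/- → run H
t=15: (idle)
t=16: (idle)
t=17: (idle)

completion order = G, A, H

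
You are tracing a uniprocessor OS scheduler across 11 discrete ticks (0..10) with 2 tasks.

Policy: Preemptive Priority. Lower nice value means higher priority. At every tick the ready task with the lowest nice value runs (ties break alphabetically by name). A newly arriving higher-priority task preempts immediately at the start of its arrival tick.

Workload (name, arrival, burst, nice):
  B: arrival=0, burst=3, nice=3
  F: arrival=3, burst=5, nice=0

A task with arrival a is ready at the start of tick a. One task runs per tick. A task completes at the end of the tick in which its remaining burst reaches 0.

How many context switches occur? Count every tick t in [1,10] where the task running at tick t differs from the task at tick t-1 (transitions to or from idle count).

context switches = 2

t=0: ready={B} → run B
t=1: ready={B} → run B
t=2: ready={B} → run B
t=3: ready={F} → run F
t=4: ready={F} → run F
t=5: ready={F} → run F
t=6: ready={F} → run F
t=7: ready={F} → run F
t=8: (idle)
t=9: (idle)
t=10: (idle)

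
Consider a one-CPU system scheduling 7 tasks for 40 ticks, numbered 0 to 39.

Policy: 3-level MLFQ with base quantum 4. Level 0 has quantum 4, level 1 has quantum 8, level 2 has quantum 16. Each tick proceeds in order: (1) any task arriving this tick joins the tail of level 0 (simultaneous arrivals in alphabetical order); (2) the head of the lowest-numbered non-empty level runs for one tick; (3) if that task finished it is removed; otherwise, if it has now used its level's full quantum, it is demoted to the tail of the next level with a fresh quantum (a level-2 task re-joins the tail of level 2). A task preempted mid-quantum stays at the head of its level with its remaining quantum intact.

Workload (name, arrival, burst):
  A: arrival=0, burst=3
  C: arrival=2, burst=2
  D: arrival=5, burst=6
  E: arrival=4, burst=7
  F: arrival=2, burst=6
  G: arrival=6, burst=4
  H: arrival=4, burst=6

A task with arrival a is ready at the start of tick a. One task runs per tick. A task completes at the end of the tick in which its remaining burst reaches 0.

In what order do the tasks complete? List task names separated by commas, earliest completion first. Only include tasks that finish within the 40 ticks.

t=0: L0/L1/L2 = A/-/- → run A
t=1: L0/L1/L2 = A/-/- → run A
t=2: L0/L1/L2 = ACF/-/- → run A
t=3: L0/L1/L2 = CF/-/- → run C
t=4: L0/L1/L2 = CFEH/-/- → run C
t=5: L0/L1/L2 = FEHD/-/- → run F
t=6: L0/L1/L2 = FEHDG/-/- → run F
t=7: L0/L1/L2 = FEHDG/-/- → run F
t=8: L0/L1/L2 = FEHDG/-/- → run F
t=9: L0/L1/L2 = EHDG/F/- → run E
t=10: L0/L1/L2 = EHDG/F/- → run E
t=11: L0/L1/L2 = EHDG/F/- → run E
t=12: L0/L1/L2 = EHDG/F/- → run E
t=13: L0/L1/L2 = HDG/FE/- → run H
t=14: L0/L1/L2 = HDG/FE/- → run H
t=15: L0/L1/L2 = HDG/FE/- → run H
t=16: L0/L1/L2 = HDG/FE/- → run H
t=17: L0/L1/L2 = DG/FEH/- → run D
t=18: L0/L1/L2 = DG/FEH/- → run D
t=19: L0/L1/L2 = DG/FEH/- → run D
t=20: L0/L1/L2 = DG/FEH/- → run D
t=21: L0/L1/L2 = G/FEHD/- → run G
t=22: L0/L1/L2 = G/FEHD/- → run G
t=23: L0/L1/L2 = G/FEHD/- → run G
t=24: L0/L1/L2 = G/FEHD/- → run G
t=25: L0/L1/L2 = -/FEHD/- → run F
t=26: L0/L1/L2 = -/FEHD/- → run F
t=27: L0/L1/L2 = -/EHD/- → run E
t=28: L0/L1/L2 = -/EHD/- → run E
t=29: L0/L1/L2 = -/EHD/- → run E
t=30: L0/L1/L2 = -/HD/- → run H
t=31: L0/L1/L2 = -/HD/- → run H
t=32: L0/L1/L2 = -/D/- → run D
t=33: L0/L1/L2 = -/D/- → run D
t=34: (idle)
t=35: (idle)
t=36: (idle)
t=37: (idle)
t=38: (idle)
t=39: (idle)

completion order = A, C, G, F, E, H, D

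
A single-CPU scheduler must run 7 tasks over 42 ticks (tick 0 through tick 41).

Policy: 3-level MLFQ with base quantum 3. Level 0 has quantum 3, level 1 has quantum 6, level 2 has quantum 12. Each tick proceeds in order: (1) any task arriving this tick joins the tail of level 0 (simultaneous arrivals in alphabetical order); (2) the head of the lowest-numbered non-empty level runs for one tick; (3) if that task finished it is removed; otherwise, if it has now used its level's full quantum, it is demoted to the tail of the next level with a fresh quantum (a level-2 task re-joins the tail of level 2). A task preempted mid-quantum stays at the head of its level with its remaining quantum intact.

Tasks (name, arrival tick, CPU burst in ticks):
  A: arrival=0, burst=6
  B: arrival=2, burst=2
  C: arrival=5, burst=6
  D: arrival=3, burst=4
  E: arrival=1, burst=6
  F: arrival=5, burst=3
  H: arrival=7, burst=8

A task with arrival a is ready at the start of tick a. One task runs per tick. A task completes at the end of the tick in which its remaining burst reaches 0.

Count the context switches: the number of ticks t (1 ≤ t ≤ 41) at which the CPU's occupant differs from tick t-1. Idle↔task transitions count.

t=0: L0/L1/L2 = A/-/- → run A
t=1: L0/L1/L2 = AE/-/- → run A
t=2: L0/L1/L2 = AEB/-/- → run A
t=3: L0/L1/L2 = EBD/A/- → run E
t=4: L0/L1/L2 = EBD/A/- → run E
t=5: L0/L1/L2 = EBDCF/A/- → run E
t=6: L0/L1/L2 = BDCF/AE/- → run B
t=7: L0/L1/L2 = BDCFH/AE/- → run B
t=8: L0/L1/L2 = DCFH/AE/- → run D
t=9: L0/L1/L2 = DCFH/AE/- → run D
t=10: L0/L1/L2 = DCFH/AE/- → run D
t=11: L0/L1/L2 = CFH/AED/- → run C
t=12: L0/L1/L2 = CFH/AED/- → run C
t=13: L0/L1/L2 = CFH/AED/- → run C
t=14: L0/L1/L2 = FH/AEDC/- → run F
t=15: L0/L1/L2 = FH/AEDC/- → run F
t=16: L0/L1/L2 = FH/AEDC/- → run F
t=17: L0/L1/L2 = H/AEDC/- → run H
t=18: L0/L1/L2 = H/AEDC/- → run H
t=19: L0/L1/L2 = H/AEDC/- → run H
t=20: L0/L1/L2 = -/AEDCH/- → run A
t=21: L0/L1/L2 = -/AEDCH/- → run A
t=22: L0/L1/L2 = -/AEDCH/- → run A
t=23: L0/L1/L2 = -/EDCH/- → run E
t=24: L0/L1/L2 = -/EDCH/- → run E
t=25: L0/L1/L2 = -/EDCH/- → run E
t=26: L0/L1/L2 = -/DCH/- → run D
t=27: L0/L1/L2 = -/CH/- → run C
t=28: L0/L1/L2 = -/CH/- → run C
t=29: L0/L1/L2 = -/CH/- → run C
t=30: L0/L1/L2 = -/H/- → run H
t=31: L0/L1/L2 = -/H/- → run H
t=32: L0/L1/L2 = -/H/- → run H
t=33: L0/L1/L2 = -/H/- → run H
t=34: L0/L1/L2 = -/H/- → run H
t=35: (idle)
t=36: (idle)
t=37: (idle)
t=38: (idle)
t=39: (idle)
t=40: (idle)
t=41: (idle)

context switches = 12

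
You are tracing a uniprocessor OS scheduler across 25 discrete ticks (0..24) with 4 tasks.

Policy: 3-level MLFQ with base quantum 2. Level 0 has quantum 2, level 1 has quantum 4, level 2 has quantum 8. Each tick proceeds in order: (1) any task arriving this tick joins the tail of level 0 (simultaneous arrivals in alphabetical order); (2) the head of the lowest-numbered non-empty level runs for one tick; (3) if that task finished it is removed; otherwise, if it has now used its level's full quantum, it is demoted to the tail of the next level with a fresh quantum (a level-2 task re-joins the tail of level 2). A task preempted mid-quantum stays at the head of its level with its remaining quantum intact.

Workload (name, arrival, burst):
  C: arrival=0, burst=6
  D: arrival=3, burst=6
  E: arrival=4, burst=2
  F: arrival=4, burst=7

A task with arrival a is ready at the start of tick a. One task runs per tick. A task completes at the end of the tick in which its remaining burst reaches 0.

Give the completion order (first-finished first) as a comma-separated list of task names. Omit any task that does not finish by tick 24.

t=0: L0/L1/L2 = C/-/- → run C
t=1: L0/L1/L2 = C/-/- → run C
t=2: L0/L1/L2 = -/C/- → run C
t=3: L0/L1/L2 = D/C/- → run D
t=4: L0/L1/L2 = DEF/C/- → run D
t=5: L0/L1/L2 = EF/CD/- → run E
t=6: L0/L1/L2 = EF/CD/- → run E
t=7: L0/L1/L2 = F/CD/- → run F
t=8: L0/L1/L2 = F/CD/- → run F
t=9: L0/L1/L2 = -/CDF/- → run C
t=10: L0/L1/L2 = -/CDF/- → run C
t=11: L0/L1/L2 = -/CDF/- → run C
t=12: L0/L1/L2 = -/DF/- → run D
t=13: L0/L1/L2 = -/DF/- → run D
t=14: L0/L1/L2 = -/DF/- → run D
t=15: L0/L1/L2 = -/DF/- → run D
t=16: L0/L1/L2 = -/F/- → run F
t=17: L0/L1/L2 = -/F/- → run F
t=18: L0/L1/L2 = -/F/- → run F
t=19: L0/L1/L2 = -/F/- → run F
t=20: L0/L1/L2 = -/-/F → run F
t=21: (idle)
t=22: (idle)
t=23: (idle)
t=24: (idle)

completion order = E, C, D, F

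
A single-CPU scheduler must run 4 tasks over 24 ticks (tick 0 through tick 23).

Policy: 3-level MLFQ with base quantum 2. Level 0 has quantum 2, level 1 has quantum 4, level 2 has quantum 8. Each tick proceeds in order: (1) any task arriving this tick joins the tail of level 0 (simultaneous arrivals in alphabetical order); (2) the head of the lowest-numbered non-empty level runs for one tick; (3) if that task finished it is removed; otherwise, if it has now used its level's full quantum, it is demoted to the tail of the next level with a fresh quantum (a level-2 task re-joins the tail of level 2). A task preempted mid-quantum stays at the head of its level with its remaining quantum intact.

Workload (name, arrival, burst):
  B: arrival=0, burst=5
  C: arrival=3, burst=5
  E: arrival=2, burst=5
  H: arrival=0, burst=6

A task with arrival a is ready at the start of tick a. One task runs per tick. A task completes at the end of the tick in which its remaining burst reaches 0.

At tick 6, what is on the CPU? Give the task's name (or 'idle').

running at tick 6 = C

t=0: L0/L1/L2 = BH/-/- → run B
t=1: L0/L1/L2 = BH/-/- → run B
t=2: L0/L1/L2 = HE/B/- → run H
t=3: L0/L1/L2 = HEC/B/- → run H
t=4: L0/L1/L2 = EC/BH/- → run E
t=5: L0/L1/L2 = EC/BH/- → run E
t=6: L0/L1/L2 = C/BHE/- → run C
t=7: L0/L1/L2 = C/BHE/- → run C
t=8: L0/L1/L2 = -/BHEC/- → run B
t=9: L0/L1/L2 = -/BHEC/- → run B
t=10: L0/L1/L2 = -/BHEC/- → run B
t=11: L0/L1/L2 = -/HEC/- → run H
t=12: L0/L1/L2 = -/HEC/- → run H
t=13: L0/L1/L2 = -/HEC/- → run H
t=14: L0/L1/L2 = -/HEC/- → run H
t=15: L0/L1/L2 = -/EC/- → run E
t=16: L0/L1/L2 = -/EC/- → run E
t=17: L0/L1/L2 = -/EC/- → run E
t=18: L0/L1/L2 = -/C/- → run C
t=19: L0/L1/L2 = -/C/- → run C
t=20: L0/L1/L2 = -/C/- → run C
t=21: (idle)
t=22: (idle)
t=23: (idle)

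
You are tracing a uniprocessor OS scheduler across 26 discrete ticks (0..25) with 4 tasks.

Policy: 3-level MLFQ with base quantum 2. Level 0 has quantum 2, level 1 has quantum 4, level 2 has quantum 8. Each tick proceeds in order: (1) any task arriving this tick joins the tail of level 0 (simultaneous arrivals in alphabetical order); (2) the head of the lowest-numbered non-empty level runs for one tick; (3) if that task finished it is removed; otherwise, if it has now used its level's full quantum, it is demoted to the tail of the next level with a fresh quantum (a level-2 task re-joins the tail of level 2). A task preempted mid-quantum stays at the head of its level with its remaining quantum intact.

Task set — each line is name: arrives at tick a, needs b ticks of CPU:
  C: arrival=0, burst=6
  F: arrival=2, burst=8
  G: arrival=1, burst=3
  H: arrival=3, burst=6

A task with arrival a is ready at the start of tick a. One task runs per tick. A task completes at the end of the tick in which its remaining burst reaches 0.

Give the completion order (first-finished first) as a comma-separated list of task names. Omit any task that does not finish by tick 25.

t=0: L0/L1/L2 = C/-/- → run C
t=1: L0/L1/L2 = CG/-/- → run C
t=2: L0/L1/L2 = GF/C/- → run G
t=3: L0/L1/L2 = GFH/C/- → run G
t=4: L0/L1/L2 = FH/CG/- → run F
t=5: L0/L1/L2 = FH/CG/- → run F
t=6: L0/L1/L2 = H/CGF/- → run H
t=7: L0/L1/L2 = H/CGF/- → run H
t=8: L0/L1/L2 = -/CGFH/- → run C
t=9: L0/L1/L2 = -/CGFH/- → run C
t=10: L0/L1/L2 = -/CGFH/- → run C
t=11: L0/L1/L2 = -/CGFH/- → run C
t=12: L0/L1/L2 = -/GFH/- → run G
t=13: L0/L1/L2 = -/FH/- → run F
t=14: L0/L1/L2 = -/FH/- → run F
t=15: L0/L1/L2 = -/FH/- → run F
t=16: L0/L1/L2 = -/FH/- → run F
t=17: L0/L1/L2 = -/H/F → run H
t=18: L0/L1/L2 = -/H/F → run H
t=19: L0/L1/L2 = -/H/F → run H
t=20: L0/L1/L2 = -/H/F → run H
t=21: L0/L1/L2 = -/-/F → run F
t=22: L0/L1/L2 = -/-/F → run F
t=23: (idle)
t=24: (idle)
t=25: (idle)

completion order = C, G, H, F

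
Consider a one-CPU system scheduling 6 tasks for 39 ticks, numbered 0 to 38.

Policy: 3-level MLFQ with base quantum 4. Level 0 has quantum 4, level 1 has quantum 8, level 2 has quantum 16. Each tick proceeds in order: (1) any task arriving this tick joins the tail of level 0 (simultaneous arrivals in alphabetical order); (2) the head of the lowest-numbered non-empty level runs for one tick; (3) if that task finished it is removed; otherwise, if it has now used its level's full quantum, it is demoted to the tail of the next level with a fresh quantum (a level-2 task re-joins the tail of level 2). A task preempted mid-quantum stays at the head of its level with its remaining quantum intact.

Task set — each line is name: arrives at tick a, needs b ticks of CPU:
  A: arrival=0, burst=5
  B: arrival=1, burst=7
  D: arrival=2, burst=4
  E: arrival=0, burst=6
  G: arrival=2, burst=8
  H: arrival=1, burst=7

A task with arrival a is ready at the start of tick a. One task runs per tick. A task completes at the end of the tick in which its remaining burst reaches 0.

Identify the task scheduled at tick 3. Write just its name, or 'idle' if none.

running at tick 3 = A

t=0: L0/L1/L2 = AE/-/- → run A
t=1: L0/L1/L2 = AEBH/-/- → run A
t=2: L0/L1/L2 = AEBHDG/-/- → run A
t=3: L0/L1/L2 = AEBHDG/-/- → run A
t=4: L0/L1/L2 = EBHDG/A/- → run E
t=5: L0/L1/L2 = EBHDG/A/- → run E
t=6: L0/L1/L2 = EBHDG/A/- → run E
t=7: L0/L1/L2 = EBHDG/A/- → run E
t=8: L0/L1/L2 = BHDG/AE/- → run B
t=9: L0/L1/L2 = BHDG/AE/- → run B
t=10: L0/L1/L2 = BHDG/AE/- → run B
t=11: L0/L1/L2 = BHDG/AE/- → run B
t=12: L0/L1/L2 = HDG/AEB/- → run H
t=13: L0/L1/L2 = HDG/AEB/- → run H
t=14: L0/L1/L2 = HDG/AEB/- → run H
t=15: L0/L1/L2 = HDG/AEB/- → run H
t=16: L0/L1/L2 = DG/AEBH/- → run D
t=17: L0/L1/L2 = DG/AEBH/- → run D
t=18: L0/L1/L2 = DG/AEBH/- → run D
t=19: L0/L1/L2 = DG/AEBH/- → run D
t=20: L0/L1/L2 = G/AEBH/- → run G
t=21: L0/L1/L2 = G/AEBH/- → run G
t=22: L0/L1/L2 = G/AEBH/- → run G
t=23: L0/L1/L2 = G/AEBH/- → run G
t=24: L0/L1/L2 = -/AEBHG/- → run A
t=25: L0/L1/L2 = -/EBHG/- → run E
t=26: L0/L1/L2 = -/EBHG/- → run E
t=27: L0/L1/L2 = -/BHG/- → run B
t=28: L0/L1/L2 = -/BHG/- → run B
t=29: L0/L1/L2 = -/BHG/- → run B
t=30: L0/L1/L2 = -/HG/- → run H
t=31: L0/L1/L2 = -/HG/- → run H
t=32: L0/L1/L2 = -/HG/- → run H
t=33: L0/L1/L2 = -/G/- → run G
t=34: L0/L1/L2 = -/G/- → run G
t=35: L0/L1/L2 = -/G/- → run G
t=36: L0/L1/L2 = -/G/- → run G
t=37: (idle)
t=38: (idle)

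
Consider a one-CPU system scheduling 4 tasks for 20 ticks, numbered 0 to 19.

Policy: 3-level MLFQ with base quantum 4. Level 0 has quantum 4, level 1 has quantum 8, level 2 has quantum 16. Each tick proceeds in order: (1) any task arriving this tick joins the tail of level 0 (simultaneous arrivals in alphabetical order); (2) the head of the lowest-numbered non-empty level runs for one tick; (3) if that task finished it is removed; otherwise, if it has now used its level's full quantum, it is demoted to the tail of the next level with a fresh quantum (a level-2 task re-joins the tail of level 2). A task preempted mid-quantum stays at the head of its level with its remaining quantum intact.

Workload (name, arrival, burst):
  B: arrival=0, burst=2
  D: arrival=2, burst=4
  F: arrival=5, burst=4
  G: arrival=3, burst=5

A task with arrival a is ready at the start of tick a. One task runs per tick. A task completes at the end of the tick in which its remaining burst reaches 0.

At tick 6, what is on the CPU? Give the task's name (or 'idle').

t=0: L0/L1/L2 = B/-/- → run B
t=1: L0/L1/L2 = B/-/- → run B
t=2: L0/L1/L2 = D/-/- → run D
t=3: L0/L1/L2 = DG/-/- → run D
t=4: L0/L1/L2 = DG/-/- → run D
t=5: L0/L1/L2 = DGF/-/- → run D
t=6: L0/L1/L2 = GF/-/- → run G
t=7: L0/L1/L2 = GF/-/- → run G
t=8: L0/L1/L2 = GF/-/- → run G
t=9: L0/L1/L2 = GF/-/- → run G
t=10: L0/L1/L2 = F/G/- → run F
t=11: L0/L1/L2 = F/G/- → run F
t=12: L0/L1/L2 = F/G/- → run F
t=13: L0/L1/L2 = F/G/- → run F
t=14: L0/L1/L2 = -/G/- → run G
t=15: (idle)
t=16: (idle)
t=17: (idle)
t=18: (idle)
t=19: (idle)

running at tick 6 = G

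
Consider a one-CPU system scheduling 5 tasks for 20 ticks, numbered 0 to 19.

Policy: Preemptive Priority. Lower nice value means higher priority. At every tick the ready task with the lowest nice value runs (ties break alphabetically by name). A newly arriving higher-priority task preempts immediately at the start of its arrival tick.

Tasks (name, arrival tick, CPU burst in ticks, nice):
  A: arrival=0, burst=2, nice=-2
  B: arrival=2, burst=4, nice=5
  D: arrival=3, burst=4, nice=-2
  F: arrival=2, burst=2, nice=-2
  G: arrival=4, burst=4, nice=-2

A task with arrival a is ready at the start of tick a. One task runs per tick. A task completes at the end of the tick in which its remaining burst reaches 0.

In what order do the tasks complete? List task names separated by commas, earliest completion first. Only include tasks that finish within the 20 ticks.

t=0: ready={A} → run A
t=1: ready={A} → run A
t=2: ready={B,F} → run F
t=3: ready={B,D,F} → run D
t=4: ready={B,D,F,G} → run D
t=5: ready={B,D,F,G} → run D
t=6: ready={B,D,F,G} → run D
t=7: ready={B,F,G} → run F
t=8: ready={B,G} → run G
t=9: ready={B,G} → run G
t=10: ready={B,G} → run G
t=11: ready={B,G} → run G
t=12: ready={B} → run B
t=13: ready={B} → run B
t=14: ready={B} → run B
t=15: ready={B} → run B
t=16: (idle)
t=17: (idle)
t=18: (idle)
t=19: (idle)

completion order = A, D, F, G, B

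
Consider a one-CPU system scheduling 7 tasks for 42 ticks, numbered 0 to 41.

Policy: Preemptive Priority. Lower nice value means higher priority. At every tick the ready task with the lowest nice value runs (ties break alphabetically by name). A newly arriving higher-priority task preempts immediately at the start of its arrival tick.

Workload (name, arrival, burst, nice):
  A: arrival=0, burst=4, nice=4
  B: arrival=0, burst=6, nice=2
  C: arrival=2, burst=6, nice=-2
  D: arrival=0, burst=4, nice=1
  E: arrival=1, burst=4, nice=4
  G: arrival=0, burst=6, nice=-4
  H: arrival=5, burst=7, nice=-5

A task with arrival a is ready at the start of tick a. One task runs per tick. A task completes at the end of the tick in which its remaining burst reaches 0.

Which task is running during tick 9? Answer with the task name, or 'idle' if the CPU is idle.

t=0: ready={A,B,D,G} → run G
t=1: ready={A,B,D,E,G} → run G
t=2: ready={A,B,C,D,E,G} → run G
t=3: ready={A,B,C,D,E,G} → run G
t=4: ready={A,B,C,D,E,G} → run G
t=5: ready={A,B,C,D,E,G,H} → run H
t=6: ready={A,B,C,D,E,G,H} → run H
t=7: ready={A,B,C,D,E,G,H} → run H
t=8: ready={A,B,C,D,E,G,H} → run H
t=9: ready={A,B,C,D,E,G,H} → run H
t=10: ready={A,B,C,D,E,G,H} → run H
t=11: ready={A,B,C,D,E,G,H} → run H
t=12: ready={A,B,C,D,E,G} → run G
t=13: ready={A,B,C,D,E} → run C
t=14: ready={A,B,C,D,E} → run C
t=15: ready={A,B,C,D,E} → run C
t=16: ready={A,B,C,D,E} → run C
t=17: ready={A,B,C,D,E} → run C
t=18: ready={A,B,C,D,E} → run C
t=19: ready={A,B,D,E} → run D
t=20: ready={A,B,D,E} → run D
t=21: ready={A,B,D,E} → run D
t=22: ready={A,B,D,E} → run D
t=23: ready={A,B,E} → run B
t=24: ready={A,B,E} → run B
t=25: ready={A,B,E} → run B
t=26: ready={A,B,E} → run B
t=27: ready={A,B,E} → run B
t=28: ready={A,B,E} → run B
t=29: ready={A,E} → run A
t=30: ready={A,E} → run A
t=31: ready={A,E} → run A
t=32: ready={A,E} → run A
t=33: ready={E} → run E
t=34: ready={E} → run E
t=35: ready={E} → run E
t=36: ready={E} → run E
t=37: (idle)
t=38: (idle)
t=39: (idle)
t=40: (idle)
t=41: (idle)

running at tick 9 = H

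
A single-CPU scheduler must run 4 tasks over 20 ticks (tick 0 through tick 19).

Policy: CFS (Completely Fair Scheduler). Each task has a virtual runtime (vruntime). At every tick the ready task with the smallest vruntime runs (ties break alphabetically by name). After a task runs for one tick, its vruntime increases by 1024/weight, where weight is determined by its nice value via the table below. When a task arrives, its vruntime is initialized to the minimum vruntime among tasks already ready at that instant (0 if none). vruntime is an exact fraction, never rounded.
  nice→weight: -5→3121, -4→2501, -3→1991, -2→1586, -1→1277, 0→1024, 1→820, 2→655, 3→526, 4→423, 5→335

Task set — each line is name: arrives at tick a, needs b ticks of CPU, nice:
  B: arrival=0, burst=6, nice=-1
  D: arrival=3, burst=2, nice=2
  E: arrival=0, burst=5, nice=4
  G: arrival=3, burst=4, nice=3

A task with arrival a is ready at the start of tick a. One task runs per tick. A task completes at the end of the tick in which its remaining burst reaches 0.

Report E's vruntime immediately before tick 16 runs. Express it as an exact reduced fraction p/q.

vruntime(E, start of tick 16) = 4096/423

t=0: vr[B=0 E=0] → run B
t=1: vr[B=1024/1277 E=0] → run E
t=2: vr[B=1024/1277 E=1024/423] → run B
t=3: vr[B=2048/1277 D=2048/1277 E=1024/423 G=2048/1277] → run B
t=4: vr[B=3072/1277 D=2048/1277 E=1024/423 G=2048/1277] → run D
t=5: vr[B=3072/1277 D=2649088/836435 E=1024/423 G=2048/1277] → run G
t=6: vr[B=3072/1277 D=2649088/836435 E=1024/423 G=1192448/335851] → run B
t=7: vr[B=4096/1277 D=2649088/836435 E=1024/423 G=1192448/335851] → run E
t=8: vr[B=4096/1277 D=2649088/836435 E=2048/423 G=1192448/335851] → run D
t=9: vr[B=4096/1277 E=2048/423 G=1192448/335851] → run B
t=10: vr[B=5120/1277 E=2048/423 G=1192448/335851] → run G
t=11: vr[B=5120/1277 E=2048/423 G=1846272/335851] → run B
t=12: vr[E=2048/423 G=1846272/335851] → run E
t=13: vr[E=1024/141 G=1846272/335851] → run G
t=14: vr[E=1024/141 G=2500096/335851] → run E
t=15: vr[E=4096/423 G=2500096/335851] → run G
t=16: vr[E=4096/423] → run E
t=17: (idle)
t=18: (idle)
t=19: (idle)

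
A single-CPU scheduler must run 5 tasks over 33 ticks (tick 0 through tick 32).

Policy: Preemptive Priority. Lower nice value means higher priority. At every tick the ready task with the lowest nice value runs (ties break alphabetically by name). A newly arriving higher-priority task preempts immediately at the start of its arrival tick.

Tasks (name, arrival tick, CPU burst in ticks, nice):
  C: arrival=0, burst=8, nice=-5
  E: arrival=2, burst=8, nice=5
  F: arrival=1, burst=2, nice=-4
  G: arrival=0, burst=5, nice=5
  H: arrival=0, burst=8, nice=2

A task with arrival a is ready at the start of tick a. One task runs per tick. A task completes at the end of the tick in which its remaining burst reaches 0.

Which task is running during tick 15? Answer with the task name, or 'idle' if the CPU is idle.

t=0: ready={C,G,H} → run C
t=1: ready={C,F,G,H} → run C
t=2: ready={C,E,F,G,H} → run C
t=3: ready={C,E,F,G,H} → run C
t=4: ready={C,E,F,G,H} → run C
t=5: ready={C,E,F,G,H} → run C
t=6: ready={C,E,F,G,H} → run C
t=7: ready={C,E,F,G,H} → run C
t=8: ready={E,F,G,H} → run F
t=9: ready={E,F,G,H} → run F
t=10: ready={E,G,H} → run H
t=11: ready={E,G,H} → run H
t=12: ready={E,G,H} → run H
t=13: ready={E,G,H} → run H
t=14: ready={E,G,H} → run H
t=15: ready={E,G,H} → run H
t=16: ready={E,G,H} → run H
t=17: ready={E,G,H} → run H
t=18: ready={E,G} → run E
t=19: ready={E,G} → run E
t=20: ready={E,G} → run E
t=21: ready={E,G} → run E
t=22: ready={E,G} → run E
t=23: ready={E,G} → run E
t=24: ready={E,G} → run E
t=25: ready={E,G} → run E
t=26: ready={G} → run G
t=27: ready={G} → run G
t=28: ready={G} → run G
t=29: ready={G} → run G
t=30: ready={G} → run G
t=31: (idle)
t=32: (idle)

running at tick 15 = H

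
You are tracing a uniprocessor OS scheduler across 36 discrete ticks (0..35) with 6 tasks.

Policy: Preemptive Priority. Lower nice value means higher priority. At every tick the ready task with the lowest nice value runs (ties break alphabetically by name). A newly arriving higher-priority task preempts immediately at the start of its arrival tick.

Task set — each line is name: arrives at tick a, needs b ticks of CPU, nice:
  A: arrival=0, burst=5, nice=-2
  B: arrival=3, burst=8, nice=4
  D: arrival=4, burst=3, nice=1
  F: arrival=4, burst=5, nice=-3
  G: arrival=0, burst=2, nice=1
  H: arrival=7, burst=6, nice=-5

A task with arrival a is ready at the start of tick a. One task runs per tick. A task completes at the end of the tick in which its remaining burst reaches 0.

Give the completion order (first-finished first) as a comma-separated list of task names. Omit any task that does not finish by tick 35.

t=0: ready={A,G} → run A
t=1: ready={A,G} → run A
t=2: ready={A,G} → run A
t=3: ready={A,B,G} → run A
t=4: ready={A,B,D,F,G} → run F
t=5: ready={A,B,D,F,G} → run F
t=6: ready={A,B,D,F,G} → run F
t=7: ready={A,B,D,F,G,H} → run H
t=8: ready={A,B,D,F,G,H} → run H
t=9: ready={A,B,D,F,G,H} → run H
t=10: ready={A,B,D,F,G,H} → run H
t=11: ready={A,B,D,F,G,H} → run H
t=12: ready={A,B,D,F,G,H} → run H
t=13: ready={A,B,D,F,G} → run F
t=14: ready={A,B,D,F,G} → run F
t=15: ready={A,B,D,G} → run A
t=16: ready={B,D,G} → run D
t=17: ready={B,D,G} → run D
t=18: ready={B,D,G} → run D
t=19: ready={B,G} → run G
t=20: ready={B,G} → run G
t=21: ready={B} → run B
t=22: ready={B} → run B
t=23: ready={B} → run B
t=24: ready={B} → run B
t=25: ready={B} → run B
t=26: ready={B} → run B
t=27: ready={B} → run B
t=28: ready={B} → run B
t=29: (idle)
t=30: (idle)
t=31: (idle)
t=32: (idle)
t=33: (idle)
t=34: (idle)
t=35: (idle)

completion order = H, F, A, D, G, B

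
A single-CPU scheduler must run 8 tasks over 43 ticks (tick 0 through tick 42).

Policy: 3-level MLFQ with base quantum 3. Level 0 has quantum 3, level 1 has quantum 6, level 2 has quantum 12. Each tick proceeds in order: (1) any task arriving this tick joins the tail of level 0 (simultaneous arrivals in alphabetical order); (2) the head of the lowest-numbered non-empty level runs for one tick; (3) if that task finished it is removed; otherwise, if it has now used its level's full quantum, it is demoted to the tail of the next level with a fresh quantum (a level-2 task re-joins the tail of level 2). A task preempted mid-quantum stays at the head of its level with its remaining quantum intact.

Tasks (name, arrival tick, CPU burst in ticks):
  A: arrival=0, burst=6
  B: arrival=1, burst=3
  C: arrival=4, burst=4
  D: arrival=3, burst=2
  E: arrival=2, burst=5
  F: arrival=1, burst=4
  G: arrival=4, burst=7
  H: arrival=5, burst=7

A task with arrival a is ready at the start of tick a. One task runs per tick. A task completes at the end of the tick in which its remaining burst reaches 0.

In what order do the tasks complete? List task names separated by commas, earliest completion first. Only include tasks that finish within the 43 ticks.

t=0: L0/L1/L2 = A/-/- → run A
t=1: L0/L1/L2 = ABF/-/- → run A
t=2: L0/L1/L2 = ABFE/-/- → run A
t=3: L0/L1/L2 = BFED/A/- → run B
t=4: L0/L1/L2 = BFEDCG/A/- → run B
t=5: L0/L1/L2 = BFEDCGH/A/- → run B
t=6: L0/L1/L2 = FEDCGH/A/- → run F
t=7: L0/L1/L2 = FEDCGH/A/- → run F
t=8: L0/L1/L2 = FEDCGH/A/- → run F
t=9: L0/L1/L2 = EDCGH/AF/- → run E
t=10: L0/L1/L2 = EDCGH/AF/- → run E
t=11: L0/L1/L2 = EDCGH/AF/- → run E
t=12: L0/L1/L2 = DCGH/AFE/- → run D
t=13: L0/L1/L2 = DCGH/AFE/- → run D
t=14: L0/L1/L2 = CGH/AFE/- → run C
t=15: L0/L1/L2 = CGH/AFE/- → run C
t=16: L0/L1/L2 = CGH/AFE/- → run C
t=17: L0/L1/L2 = GH/AFEC/- → run G
t=18: L0/L1/L2 = GH/AFEC/- → run G
t=19: L0/L1/L2 = GH/AFEC/- → run G
t=20: L0/L1/L2 = H/AFECG/- → run H
t=21: L0/L1/L2 = H/AFECG/- → run H
t=22: L0/L1/L2 = H/AFECG/- → run H
t=23: L0/L1/L2 = -/AFECGH/- → run A
t=24: L0/L1/L2 = -/AFECGH/- → run A
t=25: L0/L1/L2 = -/AFECGH/- → run A
t=26: L0/L1/L2 = -/FECGH/- → run F
t=27: L0/L1/L2 = -/ECGH/- → run E
t=28: L0/L1/L2 = -/ECGH/- → run E
t=29: L0/L1/L2 = -/CGH/- → run C
t=30: L0/L1/L2 = -/GH/- → run G
t=31: L0/L1/L2 = -/GH/- → run G
t=32: L0/L1/L2 = -/GH/- → run G
t=33: L0/L1/L2 = -/GH/- → run G
t=34: L0/L1/L2 = -/H/- → run H
t=35: L0/L1/L2 = -/H/- → run H
t=36: L0/L1/L2 = -/H/- → run H
t=37: L0/L1/L2 = -/H/- → run H
t=38: (idle)
t=39: (idle)
t=40: (idle)
t=41: (idle)
t=42: (idle)

completion order = B, D, A, F, E, C, G, H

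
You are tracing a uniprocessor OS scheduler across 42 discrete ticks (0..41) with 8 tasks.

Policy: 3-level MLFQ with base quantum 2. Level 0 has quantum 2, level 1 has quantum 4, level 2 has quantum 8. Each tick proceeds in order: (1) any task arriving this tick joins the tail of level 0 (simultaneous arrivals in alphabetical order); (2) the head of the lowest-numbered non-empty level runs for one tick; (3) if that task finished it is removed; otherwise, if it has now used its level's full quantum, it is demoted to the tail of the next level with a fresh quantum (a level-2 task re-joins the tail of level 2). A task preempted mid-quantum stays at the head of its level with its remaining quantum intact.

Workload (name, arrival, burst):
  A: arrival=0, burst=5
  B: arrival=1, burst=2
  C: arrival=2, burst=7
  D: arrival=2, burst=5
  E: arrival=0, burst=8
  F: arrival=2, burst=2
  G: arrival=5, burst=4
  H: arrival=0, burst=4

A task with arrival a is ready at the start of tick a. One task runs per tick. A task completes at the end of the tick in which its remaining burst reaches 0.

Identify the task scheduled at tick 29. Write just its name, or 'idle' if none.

running at tick 29 = D

t=0: L0/L1/L2 = AEH/-/- → run A
t=1: L0/L1/L2 = AEHB/-/- → run A
t=2: L0/L1/L2 = EHBCDF/A/- → run E
t=3: L0/L1/L2 = EHBCDF/A/- → run E
t=4: L0/L1/L2 = HBCDF/AE/- → run H
t=5: L0/L1/L2 = HBCDFG/AE/- → run H
t=6: L0/L1/L2 = BCDFG/AEH/- → run B
t=7: L0/L1/L2 = BCDFG/AEH/- → run B
t=8: L0/L1/L2 = CDFG/AEH/- → run C
t=9: L0/L1/L2 = CDFG/AEH/- → run C
t=10: L0/L1/L2 = DFG/AEHC/- → run D
t=11: L0/L1/L2 = DFG/AEHC/- → run D
t=12: L0/L1/L2 = FG/AEHCD/- → run F
t=13: L0/L1/L2 = FG/AEHCD/- → run F
t=14: L0/L1/L2 = G/AEHCD/- → run G
t=15: L0/L1/L2 = G/AEHCD/- → run G
t=16: L0/L1/L2 = -/AEHCDG/- → run A
t=17: L0/L1/L2 = -/AEHCDG/- → run A
t=18: L0/L1/L2 = -/AEHCDG/- → run A
t=19: L0/L1/L2 = -/EHCDG/- → run E
t=20: L0/L1/L2 = -/EHCDG/- → run E
t=21: L0/L1/L2 = -/EHCDG/- → run E
t=22: L0/L1/L2 = -/EHCDG/- → run E
t=23: L0/L1/L2 = -/HCDG/E → run H
t=24: L0/L1/L2 = -/HCDG/E → run H
t=25: L0/L1/L2 = -/CDG/E → run C
t=26: L0/L1/L2 = -/CDG/E → run C
t=27: L0/L1/L2 = -/CDG/E → run C
t=28: L0/L1/L2 = -/CDG/E → run C
t=29: L0/L1/L2 = -/DG/EC → run D
t=30: L0/L1/L2 = -/DG/EC → run D
t=31: L0/L1/L2 = -/DG/EC → run D
t=32: L0/L1/L2 = -/G/EC → run G
t=33: L0/L1/L2 = -/G/EC → run G
t=34: L0/L1/L2 = -/-/EC → run E
t=35: L0/L1/L2 = -/-/EC → run E
t=36: L0/L1/L2 = -/-/C → run C
t=37: (idle)
t=38: (idle)
t=39: (idle)
t=40: (idle)
t=41: (idle)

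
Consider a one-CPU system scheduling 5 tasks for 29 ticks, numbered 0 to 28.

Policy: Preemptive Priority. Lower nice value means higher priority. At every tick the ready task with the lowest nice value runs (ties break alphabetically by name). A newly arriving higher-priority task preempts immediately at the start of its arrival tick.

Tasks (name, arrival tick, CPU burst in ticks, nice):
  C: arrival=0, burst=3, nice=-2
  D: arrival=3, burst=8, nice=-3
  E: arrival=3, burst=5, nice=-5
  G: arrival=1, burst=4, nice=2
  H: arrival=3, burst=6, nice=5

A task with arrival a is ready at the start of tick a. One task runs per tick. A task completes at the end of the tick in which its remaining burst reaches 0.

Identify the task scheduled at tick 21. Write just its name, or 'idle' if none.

running at tick 21 = H

t=0: ready={C} → run C
t=1: ready={C,G} → run C
t=2: ready={C,G} → run C
t=3: ready={D,E,G,H} → run E
t=4: ready={D,E,G,H} → run E
t=5: ready={D,E,G,H} → run E
t=6: ready={D,E,G,H} → run E
t=7: ready={D,E,G,H} → run E
t=8: ready={D,G,H} → run D
t=9: ready={D,G,H} → run D
t=10: ready={D,G,H} → run D
t=11: ready={D,G,H} → run D
t=12: ready={D,G,H} → run D
t=13: ready={D,G,H} → run D
t=14: ready={D,G,H} → run D
t=15: ready={D,G,H} → run D
t=16: ready={G,H} → run G
t=17: ready={G,H} → run G
t=18: ready={G,H} → run G
t=19: ready={G,H} → run G
t=20: ready={H} → run H
t=21: ready={H} → run H
t=22: ready={H} → run H
t=23: ready={H} → run H
t=24: ready={H} → run H
t=25: ready={H} → run H
t=26: (idle)
t=27: (idle)
t=28: (idle)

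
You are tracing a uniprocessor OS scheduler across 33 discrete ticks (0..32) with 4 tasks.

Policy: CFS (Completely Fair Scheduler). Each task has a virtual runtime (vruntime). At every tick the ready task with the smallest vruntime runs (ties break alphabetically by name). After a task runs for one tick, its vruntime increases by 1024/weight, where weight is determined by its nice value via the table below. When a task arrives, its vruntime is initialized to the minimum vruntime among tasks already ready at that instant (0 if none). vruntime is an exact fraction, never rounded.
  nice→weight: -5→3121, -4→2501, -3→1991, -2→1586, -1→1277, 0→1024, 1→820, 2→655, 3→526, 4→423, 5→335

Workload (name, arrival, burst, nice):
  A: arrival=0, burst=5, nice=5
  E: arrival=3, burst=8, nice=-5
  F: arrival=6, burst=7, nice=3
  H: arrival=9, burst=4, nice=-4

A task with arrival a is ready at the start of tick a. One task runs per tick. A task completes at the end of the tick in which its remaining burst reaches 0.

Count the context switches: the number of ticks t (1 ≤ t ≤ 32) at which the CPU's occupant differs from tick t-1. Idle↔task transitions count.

context switches = 14

t=0: vr[A=0] → run A
t=1: vr[A=1024/335] → run A
t=2: vr[A=2048/335] → run A
t=3: vr[A=3072/335 E=3072/335] → run A
t=4: vr[A=4096/335 E=3072/335] → run E
t=5: vr[A=4096/335 E=9930752/1045535] → run E
t=6: vr[A=4096/335 E=10273792/1045535 F=10273792/1045535] → run E
t=7: vr[A=4096/335 E=10616832/1045535 F=10273792/1045535] → run F
t=8: vr[A=4096/335 E=10616832/1045535 F=3237321216/274975705] → run E
t=9: vr[A=4096/335 E=10959872/1045535 F=3237321216/274975705 H=10959872/1045535] → run E
t=10: vr[A=4096/335 E=11302912/1045535 F=3237321216/274975705 H=10959872/1045535] → run H
t=11: vr[A=4096/335 E=11302912/1045535 F=3237321216/274975705 H=28481267712/2614883035] → run E
t=12: vr[A=4096/335 E=11645952/1045535 F=3237321216/274975705 H=28481267712/2614883035] → run H
t=13: vr[A=4096/335 E=11645952/1045535 F=3237321216/274975705 H=29551895552/2614883035] → run E
t=14: vr[A=4096/335 E=11988992/1045535 F=3237321216/274975705 H=29551895552/2614883035] → run H
t=15: vr[A=4096/335 E=11988992/1045535 F=3237321216/274975705 H=30622523392/2614883035] → run E
t=16: vr[A=4096/335 F=3237321216/274975705 H=30622523392/2614883035] → run H
t=17: vr[A=4096/335 F=3237321216/274975705] → run F
t=18: vr[A=4096/335 F=3772635136/274975705] → run A
t=19: vr[F=3772635136/274975705] → run F
t=20: vr[F=4307949056/274975705] → run F
t=21: vr[F=4843262976/274975705] → run F
t=22: vr[F=5378576896/274975705] → run F
t=23: vr[F=5913890816/274975705] → run F
t=24: (idle)
t=25: (idle)
t=26: (idle)
t=27: (idle)
t=28: (idle)
t=29: (idle)
t=30: (idle)
t=31: (idle)
t=32: (idle)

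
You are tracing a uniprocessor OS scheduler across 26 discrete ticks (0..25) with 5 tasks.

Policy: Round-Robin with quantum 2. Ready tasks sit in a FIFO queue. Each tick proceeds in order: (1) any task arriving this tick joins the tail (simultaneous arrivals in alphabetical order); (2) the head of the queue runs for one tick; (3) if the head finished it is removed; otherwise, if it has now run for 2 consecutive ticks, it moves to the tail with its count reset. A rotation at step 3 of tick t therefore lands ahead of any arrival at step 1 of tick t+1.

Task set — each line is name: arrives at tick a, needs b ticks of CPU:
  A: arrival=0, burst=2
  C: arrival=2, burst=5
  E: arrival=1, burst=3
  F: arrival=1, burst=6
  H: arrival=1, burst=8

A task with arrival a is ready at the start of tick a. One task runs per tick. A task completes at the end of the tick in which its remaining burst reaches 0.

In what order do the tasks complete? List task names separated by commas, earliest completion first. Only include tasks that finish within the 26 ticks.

completion order = A, E, F, C, H

t=0: queue=[A] q_used=0 → run A
t=1: queue=[A,E,F,H] q_used=1 → run A
t=2: queue=[E,F,H,C] q_used=0 → run E
t=3: queue=[E,F,H,C] q_used=1 → run E
t=4: queue=[F,H,C,E] q_used=0 → run F
t=5: queue=[F,H,C,E] q_used=1 → run F
t=6: queue=[H,C,E,F] q_used=0 → run H
t=7: queue=[H,C,E,F] q_used=1 → run H
t=8: queue=[C,E,F,H] q_used=0 → run C
t=9: queue=[C,E,F,H] q_used=1 → run C
t=10: queue=[E,F,H,C] q_used=0 → run E
t=11: queue=[F,H,C] q_used=0 → run F
t=12: queue=[F,H,C] q_used=1 → run F
t=13: queue=[H,C,F] q_used=0 → run H
t=14: queue=[H,C,F] q_used=1 → run H
t=15: queue=[C,F,H] q_used=0 → run C
t=16: queue=[C,F,H] q_used=1 → run C
t=17: queue=[F,H,C] q_used=0 → run F
t=18: queue=[F,H,C] q_used=1 → run F
t=19: queue=[H,C] q_used=0 → run H
t=20: queue=[H,C] q_used=1 → run H
t=21: queue=[C,H] q_used=0 → run C
t=22: queue=[H] q_used=0 → run H
t=23: queue=[H] q_used=1 → run H
t=24: (idle)
t=25: (idle)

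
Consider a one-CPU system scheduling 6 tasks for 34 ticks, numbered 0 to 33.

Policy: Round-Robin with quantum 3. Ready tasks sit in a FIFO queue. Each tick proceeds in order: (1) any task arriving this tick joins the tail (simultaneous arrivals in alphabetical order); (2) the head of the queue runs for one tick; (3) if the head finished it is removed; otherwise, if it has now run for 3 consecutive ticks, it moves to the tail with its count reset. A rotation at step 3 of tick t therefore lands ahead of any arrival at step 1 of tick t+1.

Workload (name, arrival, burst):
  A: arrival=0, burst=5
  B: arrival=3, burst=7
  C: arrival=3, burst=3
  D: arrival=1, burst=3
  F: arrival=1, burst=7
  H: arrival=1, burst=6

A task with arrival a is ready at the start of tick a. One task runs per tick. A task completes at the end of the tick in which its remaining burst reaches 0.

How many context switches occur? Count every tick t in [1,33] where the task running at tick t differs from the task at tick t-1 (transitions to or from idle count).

context switches = 12

t=0: queue=[A] q_used=0 → run A
t=1: queue=[A,D,F,H] q_used=1 → run A
t=2: queue=[A,D,F,H] q_used=2 → run A
t=3: queue=[D,F,H,A,B,C] q_used=0 → run D
t=4: queue=[D,F,H,A,B,C] q_used=1 → run D
t=5: queue=[D,F,H,A,B,C] q_used=2 → run D
t=6: queue=[F,H,A,B,C] q_used=0 → run F
t=7: queue=[F,H,A,B,C] q_used=1 → run F
t=8: queue=[F,H,A,B,C] q_used=2 → run F
t=9: queue=[H,A,B,C,F] q_used=0 → run H
t=10: queue=[H,A,B,C,F] q_used=1 → run H
t=11: queue=[H,A,B,C,F] q_used=2 → run H
t=12: queue=[A,B,C,F,H] q_used=0 → run A
t=13: queue=[A,B,C,F,H] q_used=1 → run A
t=14: queue=[B,C,F,H] q_used=0 → run B
t=15: queue=[B,C,F,H] q_used=1 → run B
t=16: queue=[B,C,F,H] q_used=2 → run B
t=17: queue=[C,F,H,B] q_used=0 → run C
t=18: queue=[C,F,H,B] q_used=1 → run C
t=19: queue=[C,F,H,B] q_used=2 → run C
t=20: queue=[F,H,B] q_used=0 → run F
t=21: queue=[F,H,B] q_used=1 → run F
t=22: queue=[F,H,B] q_used=2 → run F
t=23: queue=[H,B,F] q_used=0 → run H
t=24: queue=[H,B,F] q_used=1 → run H
t=25: queue=[H,B,F] q_used=2 → run H
t=26: queue=[B,F] q_used=0 → run B
t=27: queue=[B,F] q_used=1 → run B
t=28: queue=[B,F] q_used=2 → run B
t=29: queue=[F,B] q_used=0 → run F
t=30: queue=[B] q_used=0 → run B
t=31: (idle)
t=32: (idle)
t=33: (idle)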